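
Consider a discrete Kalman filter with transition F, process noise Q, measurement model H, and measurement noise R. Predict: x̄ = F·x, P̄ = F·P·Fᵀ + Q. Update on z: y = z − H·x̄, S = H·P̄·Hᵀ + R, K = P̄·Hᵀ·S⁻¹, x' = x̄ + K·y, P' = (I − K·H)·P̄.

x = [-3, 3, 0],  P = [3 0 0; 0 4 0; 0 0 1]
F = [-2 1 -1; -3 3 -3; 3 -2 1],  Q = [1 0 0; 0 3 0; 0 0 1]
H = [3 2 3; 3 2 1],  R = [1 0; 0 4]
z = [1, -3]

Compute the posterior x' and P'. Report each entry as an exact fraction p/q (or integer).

x̄ = F·x = [9, 18, -15]
P̄ = F·P·Fᵀ + Q = [18 33 -27; 33 75 -54; -27 -54 45]
y = z − H·x̄ = [-17, -51]
S = H·P̄·Hᵀ + R = [130 237; 237 529]
K = P̄·Hᵀ·S⁻¹ = [-1410/12601 2847/12601; -192/12601 4731/12601; 5562/12601 -5922/12601]
x' = x̄ + K·y = [-7818/12601, -11199/12601, 18453/12601]
P' = (I − K·H)·P̄ = [17037/12601 -16662/12601 -6399/12601; -16662/12601 39234/12601 -9558/12601; -6399/12601 -9558/12601 14625/12601]

x' = [-7818/12601, -11199/12601, 18453/12601]
P' = [17037/12601 -16662/12601 -6399/12601; -16662/12601 39234/12601 -9558/12601; -6399/12601 -9558/12601 14625/12601]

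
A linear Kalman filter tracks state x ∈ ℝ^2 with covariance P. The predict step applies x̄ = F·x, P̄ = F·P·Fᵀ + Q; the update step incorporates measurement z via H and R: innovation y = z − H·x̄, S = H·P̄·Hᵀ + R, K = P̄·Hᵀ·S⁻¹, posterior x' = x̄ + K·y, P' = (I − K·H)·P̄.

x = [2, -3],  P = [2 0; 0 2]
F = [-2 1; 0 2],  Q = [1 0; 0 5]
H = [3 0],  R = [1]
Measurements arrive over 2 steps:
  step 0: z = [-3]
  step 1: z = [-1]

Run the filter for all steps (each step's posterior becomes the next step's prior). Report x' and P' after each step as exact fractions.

step 0: x' = [-53/50, -96/25], P' = [11/100 1/25; 1/25 289/25]
step 1: x' = [-503/1457, -7608/1457], P' = [321/2914 287/1457; 287/1457 15351/1457]

step 0: x̄ = F·x = [-7, -6]
step 0: P̄ = F·P·Fᵀ + Q = [11 4; 4 13]
step 0: y = z − H·x̄ = [18]
step 0: S = H·P̄·Hᵀ + R = [100]
step 0: K = P̄·Hᵀ·S⁻¹ = [33/100; 3/25]
step 0: x' = x̄ + K·y = [-53/50, -96/25]
step 0: P' = (I − K·H)·P̄ = [11/100 1/25; 1/25 289/25]
step 1: x̄ = F·x = [-43/25, -192/25]
step 1: P̄ = F·P·Fᵀ + Q = [321/25 574/25; 574/25 1281/25]
step 1: y = z − H·x̄ = [104/25]
step 1: S = H·P̄·Hᵀ + R = [2914/25]
step 1: K = P̄·Hᵀ·S⁻¹ = [963/2914; 861/1457]
step 1: x' = x̄ + K·y = [-503/1457, -7608/1457]
step 1: P' = (I − K·H)·P̄ = [321/2914 287/1457; 287/1457 15351/1457]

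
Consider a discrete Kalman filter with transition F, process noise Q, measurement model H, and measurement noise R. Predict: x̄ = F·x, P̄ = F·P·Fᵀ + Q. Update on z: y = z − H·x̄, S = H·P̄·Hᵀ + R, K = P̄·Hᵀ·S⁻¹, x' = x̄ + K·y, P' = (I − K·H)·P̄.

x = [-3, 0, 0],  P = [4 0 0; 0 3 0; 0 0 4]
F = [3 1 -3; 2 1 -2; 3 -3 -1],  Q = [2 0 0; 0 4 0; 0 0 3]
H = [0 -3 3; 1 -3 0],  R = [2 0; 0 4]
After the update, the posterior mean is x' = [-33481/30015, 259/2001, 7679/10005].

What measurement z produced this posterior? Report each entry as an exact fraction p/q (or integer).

z = [2, -2]

x̄ = F·x = [-9, -6, -9]
P̄ = F·P·Fᵀ + Q = [77 51 39; 51 39 23; 39 23 70]
S = H·P̄·Hᵀ + R = [569 108; 108 126]
K = P̄·Hᵀ·S⁻¹ = [204/3335 -19678/30015; 12/667 -1079/2001; 1167/3335 -5383/10005]
x' − x̄ = [236654/30015, 12265/2001, 97724/10005] = K·y
y = (KᵀK)⁻¹·Kᵀ·(x' − x̄) = [11, -11]
z = y + H·x̄ = [11, -11] + [-9, 9] = [2, -2]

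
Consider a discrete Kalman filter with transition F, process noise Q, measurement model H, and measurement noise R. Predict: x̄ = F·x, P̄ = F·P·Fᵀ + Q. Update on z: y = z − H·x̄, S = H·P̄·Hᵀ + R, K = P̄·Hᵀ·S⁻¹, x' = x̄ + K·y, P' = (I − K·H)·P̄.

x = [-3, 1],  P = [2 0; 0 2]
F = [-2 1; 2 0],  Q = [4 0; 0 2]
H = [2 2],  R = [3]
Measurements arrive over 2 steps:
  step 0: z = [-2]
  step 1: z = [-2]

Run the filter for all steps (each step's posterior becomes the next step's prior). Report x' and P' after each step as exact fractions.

step 0: x' = [197/35, -226/35], P' = [346/35 -328/35; -328/35 334/35]
step 1: x' = [-15740/2281, 12886/2281], P' = [60662/2281 -57272/2281; -57272/2281 55514/2281]

step 0: x̄ = F·x = [7, -6]
step 0: P̄ = F·P·Fᵀ + Q = [14 -8; -8 10]
step 0: y = z − H·x̄ = [-4]
step 0: S = H·P̄·Hᵀ + R = [35]
step 0: K = P̄·Hᵀ·S⁻¹ = [12/35; 4/35]
step 0: x' = x̄ + K·y = [197/35, -226/35]
step 0: P' = (I − K·H)·P̄ = [346/35 -328/35; -328/35 334/35]
step 1: x̄ = F·x = [-124/7, 394/35]
step 1: P̄ = F·P·Fᵀ + Q = [634/7 -408/7; -408/7 1454/35]
step 1: y = z − H·x̄ = [382/35]
step 1: S = H·P̄·Hᵀ + R = [2281/35]
step 1: K = P̄·Hᵀ·S⁻¹ = [2260/2281; -1172/2281]
step 1: x' = x̄ + K·y = [-15740/2281, 12886/2281]
step 1: P' = (I − K·H)·P̄ = [60662/2281 -57272/2281; -57272/2281 55514/2281]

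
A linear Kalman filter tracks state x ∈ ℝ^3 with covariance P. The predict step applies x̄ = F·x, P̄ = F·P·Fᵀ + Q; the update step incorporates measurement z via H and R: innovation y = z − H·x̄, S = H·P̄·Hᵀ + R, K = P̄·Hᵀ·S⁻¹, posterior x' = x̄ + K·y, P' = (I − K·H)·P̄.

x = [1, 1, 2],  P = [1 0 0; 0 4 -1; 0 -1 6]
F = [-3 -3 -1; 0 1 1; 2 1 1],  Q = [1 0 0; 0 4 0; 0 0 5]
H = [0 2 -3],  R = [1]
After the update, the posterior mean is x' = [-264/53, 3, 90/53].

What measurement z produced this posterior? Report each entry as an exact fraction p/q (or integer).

z = [1]

x̄ = F·x = [-8, 3, 5]
P̄ = F·P·Fᵀ + Q = [46 -14 -20; -14 12 8; -20 8 17]
S = H·P̄·Hᵀ + R = [106]
K = P̄·Hᵀ·S⁻¹ = [16/53; 0; -35/106]
x' − x̄ = [160/53, 0, -175/53] = K·y
y = (KᵀK)⁻¹·Kᵀ·(x' − x̄) = [10]
z = y + H·x̄ = [10] + [-9] = [1]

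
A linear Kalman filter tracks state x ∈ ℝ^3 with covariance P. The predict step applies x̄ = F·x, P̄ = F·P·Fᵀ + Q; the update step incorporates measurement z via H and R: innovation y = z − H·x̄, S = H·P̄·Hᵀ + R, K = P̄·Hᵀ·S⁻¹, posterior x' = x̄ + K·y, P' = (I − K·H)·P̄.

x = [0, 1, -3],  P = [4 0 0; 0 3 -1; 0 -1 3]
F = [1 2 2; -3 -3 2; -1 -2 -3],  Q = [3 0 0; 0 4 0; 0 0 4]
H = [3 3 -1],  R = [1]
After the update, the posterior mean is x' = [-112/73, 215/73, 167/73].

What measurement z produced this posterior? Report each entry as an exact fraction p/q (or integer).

z = [2]

x̄ = F·x = [-4, -9, 7]
P̄ = F·P·Fᵀ + Q = [23 -16 -24; -16 91 7; -24 7 35]
S = H·P̄·Hᵀ + R = [876]
K = P̄·Hᵀ·S⁻¹ = [15/292; 109/438; -43/438]
x' − x̄ = [180/73, 872/73, -344/73] = K·y
y = (KᵀK)⁻¹·Kᵀ·(x' − x̄) = [48]
z = y + H·x̄ = [48] + [-46] = [2]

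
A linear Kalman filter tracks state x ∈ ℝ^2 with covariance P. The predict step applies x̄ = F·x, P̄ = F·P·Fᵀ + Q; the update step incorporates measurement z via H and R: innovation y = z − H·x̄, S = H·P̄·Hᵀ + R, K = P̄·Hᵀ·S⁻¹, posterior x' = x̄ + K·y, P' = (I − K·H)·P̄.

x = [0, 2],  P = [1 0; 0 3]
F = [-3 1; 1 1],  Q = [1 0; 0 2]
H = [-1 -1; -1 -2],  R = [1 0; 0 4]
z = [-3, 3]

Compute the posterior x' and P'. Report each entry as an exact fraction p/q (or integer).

x̄ = F·x = [2, 2]
P̄ = F·P·Fᵀ + Q = [13 0; 0 6]
y = z − H·x̄ = [1, 9]
S = H·P̄·Hᵀ + R = [20 25; 25 41]
K = P̄·Hᵀ·S⁻¹ = [-16/15 1/3; 18/65 -6/13]
x' = x̄ + K·y = [59/15, -122/65]
P' = (I − K·H)·P̄ = [52/15 -12/5; -12/5 138/65]

x' = [59/15, -122/65]
P' = [52/15 -12/5; -12/5 138/65]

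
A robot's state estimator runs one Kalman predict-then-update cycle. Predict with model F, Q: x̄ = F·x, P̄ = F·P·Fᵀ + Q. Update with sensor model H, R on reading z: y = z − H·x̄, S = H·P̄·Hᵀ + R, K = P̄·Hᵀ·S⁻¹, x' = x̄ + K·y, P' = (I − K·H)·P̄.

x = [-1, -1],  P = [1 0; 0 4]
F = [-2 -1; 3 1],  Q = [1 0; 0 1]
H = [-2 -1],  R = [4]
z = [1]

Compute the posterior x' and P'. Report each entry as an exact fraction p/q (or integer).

x' = [9/7, -19/7]
P' = [31/7 -46/7; -46/7 80/7]

x̄ = F·x = [3, -4]
P̄ = F·P·Fᵀ + Q = [9 -10; -10 14]
y = z − H·x̄ = [3]
S = H·P̄·Hᵀ + R = [14]
K = P̄·Hᵀ·S⁻¹ = [-4/7; 3/7]
x' = x̄ + K·y = [9/7, -19/7]
P' = (I − K·H)·P̄ = [31/7 -46/7; -46/7 80/7]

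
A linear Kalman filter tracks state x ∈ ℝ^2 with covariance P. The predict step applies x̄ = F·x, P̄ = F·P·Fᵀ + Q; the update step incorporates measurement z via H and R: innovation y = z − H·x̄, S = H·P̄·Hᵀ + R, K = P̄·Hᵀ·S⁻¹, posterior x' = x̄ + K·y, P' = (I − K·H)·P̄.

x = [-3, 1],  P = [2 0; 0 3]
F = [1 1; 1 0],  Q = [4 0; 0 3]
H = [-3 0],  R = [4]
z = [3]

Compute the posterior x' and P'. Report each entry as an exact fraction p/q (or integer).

x̄ = F·x = [-2, -3]
P̄ = F·P·Fᵀ + Q = [9 2; 2 5]
y = z − H·x̄ = [-3]
S = H·P̄·Hᵀ + R = [85]
K = P̄·Hᵀ·S⁻¹ = [-27/85; -6/85]
x' = x̄ + K·y = [-89/85, -237/85]
P' = (I − K·H)·P̄ = [36/85 8/85; 8/85 389/85]

x' = [-89/85, -237/85]
P' = [36/85 8/85; 8/85 389/85]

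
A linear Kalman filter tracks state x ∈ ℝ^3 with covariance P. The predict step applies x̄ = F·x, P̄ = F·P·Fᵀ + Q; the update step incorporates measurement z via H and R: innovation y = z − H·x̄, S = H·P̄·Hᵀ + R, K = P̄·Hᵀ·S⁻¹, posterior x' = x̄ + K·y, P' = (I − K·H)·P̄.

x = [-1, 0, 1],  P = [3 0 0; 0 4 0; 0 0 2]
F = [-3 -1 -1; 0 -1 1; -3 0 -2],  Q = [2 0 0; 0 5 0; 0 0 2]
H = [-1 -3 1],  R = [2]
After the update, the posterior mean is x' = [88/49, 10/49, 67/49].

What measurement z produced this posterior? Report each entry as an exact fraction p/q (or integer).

z = [-1]

x̄ = F·x = [2, 1, 1]
P̄ = F·P·Fᵀ + Q = [35 2 31; 2 11 -4; 31 -4 37]
S = H·P̄·Hᵀ + R = [147]
K = P̄·Hᵀ·S⁻¹ = [-10/147; -13/49; 6/49]
x' − x̄ = [-10/49, -39/49, 18/49] = K·y
y = (KᵀK)⁻¹·Kᵀ·(x' − x̄) = [3]
z = y + H·x̄ = [3] + [-4] = [-1]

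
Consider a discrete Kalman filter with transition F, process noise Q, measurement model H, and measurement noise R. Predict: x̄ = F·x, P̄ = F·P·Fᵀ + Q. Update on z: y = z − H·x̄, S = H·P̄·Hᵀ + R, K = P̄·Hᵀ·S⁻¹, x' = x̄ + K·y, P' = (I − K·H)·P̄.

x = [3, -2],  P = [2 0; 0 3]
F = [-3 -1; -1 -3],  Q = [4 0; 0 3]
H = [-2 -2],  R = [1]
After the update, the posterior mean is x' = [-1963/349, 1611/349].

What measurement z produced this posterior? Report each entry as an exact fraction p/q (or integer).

x̄ = F·x = [-7, 3]
P̄ = F·P·Fᵀ + Q = [25 15; 15 32]
S = H·P̄·Hᵀ + R = [349]
K = P̄·Hᵀ·S⁻¹ = [-80/349; -94/349]
x' − x̄ = [480/349, 564/349] = K·y
y = (KᵀK)⁻¹·Kᵀ·(x' − x̄) = [-6]
z = y + H·x̄ = [-6] + [8] = [2]

z = [2]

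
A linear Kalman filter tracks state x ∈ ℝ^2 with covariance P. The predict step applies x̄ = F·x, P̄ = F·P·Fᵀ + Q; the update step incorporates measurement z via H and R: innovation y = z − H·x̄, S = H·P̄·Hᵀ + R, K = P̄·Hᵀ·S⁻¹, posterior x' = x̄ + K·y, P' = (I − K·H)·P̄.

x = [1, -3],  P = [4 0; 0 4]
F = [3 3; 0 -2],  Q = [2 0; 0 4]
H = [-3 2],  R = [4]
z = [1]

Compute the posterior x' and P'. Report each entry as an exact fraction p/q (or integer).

x' = [267/173, 1490/519]
P' = [652/173 888/173; 888/173 4108/519]

x̄ = F·x = [-6, 6]
P̄ = F·P·Fᵀ + Q = [74 -24; -24 20]
y = z − H·x̄ = [-29]
S = H·P̄·Hᵀ + R = [1038]
K = P̄·Hᵀ·S⁻¹ = [-45/173; 56/519]
x' = x̄ + K·y = [267/173, 1490/519]
P' = (I − K·H)·P̄ = [652/173 888/173; 888/173 4108/519]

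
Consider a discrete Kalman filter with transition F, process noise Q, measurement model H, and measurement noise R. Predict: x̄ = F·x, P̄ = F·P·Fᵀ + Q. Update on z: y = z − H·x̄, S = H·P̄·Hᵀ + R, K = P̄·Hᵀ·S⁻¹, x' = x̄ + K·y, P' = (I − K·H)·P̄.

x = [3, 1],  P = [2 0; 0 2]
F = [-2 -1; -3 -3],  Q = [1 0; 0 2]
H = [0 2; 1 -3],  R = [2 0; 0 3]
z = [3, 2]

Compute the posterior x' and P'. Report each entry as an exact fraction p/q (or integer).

x' = [509/664, 30/83]
P' = [1443/664 42/83; 42/83 26/83]

x̄ = F·x = [-7, -12]
P̄ = F·P·Fᵀ + Q = [11 18; 18 38]
y = z − H·x̄ = [27, -27]
S = H·P̄·Hᵀ + R = [154 -192; -192 248]
K = P̄·Hᵀ·S⁻¹ = [42/83 145/664; 26/83 -12/83]
x' = x̄ + K·y = [509/664, 30/83]
P' = (I − K·H)·P̄ = [1443/664 42/83; 42/83 26/83]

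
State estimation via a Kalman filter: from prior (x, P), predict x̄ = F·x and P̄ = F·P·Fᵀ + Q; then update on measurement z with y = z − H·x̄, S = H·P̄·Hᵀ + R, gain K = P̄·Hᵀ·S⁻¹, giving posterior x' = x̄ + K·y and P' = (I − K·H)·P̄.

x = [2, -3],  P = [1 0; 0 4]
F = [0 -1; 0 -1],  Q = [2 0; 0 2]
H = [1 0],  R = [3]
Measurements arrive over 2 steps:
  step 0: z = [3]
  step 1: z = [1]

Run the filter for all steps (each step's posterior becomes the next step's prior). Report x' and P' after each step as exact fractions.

step 0: x' = [3, 3], P' = [2 4/3; 4/3 38/9]
step 1: x' = [-25/83, -97/83], P' = [168/83 114/83; 114/83 356/83]

step 0: x̄ = F·x = [3, 3]
step 0: P̄ = F·P·Fᵀ + Q = [6 4; 4 6]
step 0: y = z − H·x̄ = [0]
step 0: S = H·P̄·Hᵀ + R = [9]
step 0: K = P̄·Hᵀ·S⁻¹ = [2/3; 4/9]
step 0: x' = x̄ + K·y = [3, 3]
step 0: P' = (I − K·H)·P̄ = [2 4/3; 4/3 38/9]
step 1: x̄ = F·x = [-3, -3]
step 1: P̄ = F·P·Fᵀ + Q = [56/9 38/9; 38/9 56/9]
step 1: y = z − H·x̄ = [4]
step 1: S = H·P̄·Hᵀ + R = [83/9]
step 1: K = P̄·Hᵀ·S⁻¹ = [56/83; 38/83]
step 1: x' = x̄ + K·y = [-25/83, -97/83]
step 1: P' = (I − K·H)·P̄ = [168/83 114/83; 114/83 356/83]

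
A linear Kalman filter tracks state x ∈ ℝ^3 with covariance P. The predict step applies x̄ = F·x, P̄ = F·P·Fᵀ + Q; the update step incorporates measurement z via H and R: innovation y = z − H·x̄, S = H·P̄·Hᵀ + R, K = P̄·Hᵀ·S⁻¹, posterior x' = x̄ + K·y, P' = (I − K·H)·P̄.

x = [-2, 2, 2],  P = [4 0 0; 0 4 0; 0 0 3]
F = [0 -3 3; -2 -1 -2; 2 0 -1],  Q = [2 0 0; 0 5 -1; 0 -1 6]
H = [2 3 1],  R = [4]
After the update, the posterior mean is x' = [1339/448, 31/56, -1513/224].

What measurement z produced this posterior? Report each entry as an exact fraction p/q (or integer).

z = [1]

x̄ = F·x = [0, -2, -6]
P̄ = F·P·Fᵀ + Q = [65 -6 -9; -6 37 -11; -9 -11 25]
S = H·P̄·Hᵀ + R = [448]
K = P̄·Hᵀ·S⁻¹ = [103/448; 11/56; -13/224]
x' − x̄ = [1339/448, 143/56, -169/224] = K·y
y = (KᵀK)⁻¹·Kᵀ·(x' − x̄) = [13]
z = y + H·x̄ = [13] + [-12] = [1]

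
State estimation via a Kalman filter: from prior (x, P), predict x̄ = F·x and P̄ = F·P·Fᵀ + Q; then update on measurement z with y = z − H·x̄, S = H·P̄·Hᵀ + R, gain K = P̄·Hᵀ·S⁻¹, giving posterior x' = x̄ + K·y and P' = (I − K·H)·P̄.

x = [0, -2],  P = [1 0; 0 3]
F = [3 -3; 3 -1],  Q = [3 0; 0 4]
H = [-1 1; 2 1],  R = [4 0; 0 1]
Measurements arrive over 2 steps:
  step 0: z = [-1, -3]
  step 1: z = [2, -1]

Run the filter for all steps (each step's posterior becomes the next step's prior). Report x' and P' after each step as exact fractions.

step 0: x' = [-799/1233, -6044/3699], P' = [184/411 -676/1233; -676/1233 5164/3699]
step 1: x' = [-4187811/8051369, 117351/8051369], P' = [3315084/8051369 -3811896/8051369; -3811896/8051369 9977272/8051369]

step 0: x̄ = F·x = [6, 2]
step 0: P̄ = F·P·Fᵀ + Q = [39 18; 18 16]
step 0: y = z − H·x̄ = [3, -17]
step 0: S = H·P̄·Hᵀ + R = [23 -44; -44 245]
step 0: K = P̄·Hᵀ·S⁻¹ = [-307/1233 428/1233; 1798/3699 1108/3699]
step 0: x' = x̄ + K·y = [-799/1233, -6044/3699]
step 0: P' = (I − K·H)·P̄ = [184/411 -676/1233; -676/1233 5164/3699]
step 1: x̄ = F·x = [3647/1233, -1147/3699]
step 1: P̄ = F·P·Fᵀ + Q = [12109/411 18244/1233; 18244/1233 47032/3699]
step 1: y = z − H·x̄ = [19486/3699, -24434/3699]
step 1: S = H·P̄·Hᵀ + R = [61345/3699 -116198/3699; -116198/3699 705583/3699]
step 1: K = P̄·Hᵀ·S⁻¹ = [-1781745/8051369 2818272/8051369; 3447292/8051369 2353480/8051369]
step 1: x' = x̄ + K·y = [-4187811/8051369, 117351/8051369]
step 1: P' = (I − K·H)·P̄ = [3315084/8051369 -3811896/8051369; -3811896/8051369 9977272/8051369]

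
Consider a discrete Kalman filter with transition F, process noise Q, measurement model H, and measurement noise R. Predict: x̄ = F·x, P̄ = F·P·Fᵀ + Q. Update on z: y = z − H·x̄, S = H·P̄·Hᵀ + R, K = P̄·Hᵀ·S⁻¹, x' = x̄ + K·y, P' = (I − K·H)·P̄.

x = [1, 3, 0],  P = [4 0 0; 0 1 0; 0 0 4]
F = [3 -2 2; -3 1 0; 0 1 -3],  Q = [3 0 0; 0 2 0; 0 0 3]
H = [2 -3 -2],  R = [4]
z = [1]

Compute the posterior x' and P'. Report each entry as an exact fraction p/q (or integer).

x' = [-589/1427, -2535/1427, 2526/1427]
P' = [3537/1427 1154/1427 1238/1427; 1154/1427 17628/1427 -24898/1427; 1238/1427 -24898/1427 38855/1427]

x̄ = F·x = [-3, 0, 3]
P̄ = F·P·Fᵀ + Q = [59 -38 -26; -38 39 1; -26 1 40]
y = z − H·x̄ = [13]
S = H·P̄·Hᵀ + R = [1427]
K = P̄·Hᵀ·S⁻¹ = [284/1427; -195/1427; -135/1427]
x' = x̄ + K·y = [-589/1427, -2535/1427, 2526/1427]
P' = (I − K·H)·P̄ = [3537/1427 1154/1427 1238/1427; 1154/1427 17628/1427 -24898/1427; 1238/1427 -24898/1427 38855/1427]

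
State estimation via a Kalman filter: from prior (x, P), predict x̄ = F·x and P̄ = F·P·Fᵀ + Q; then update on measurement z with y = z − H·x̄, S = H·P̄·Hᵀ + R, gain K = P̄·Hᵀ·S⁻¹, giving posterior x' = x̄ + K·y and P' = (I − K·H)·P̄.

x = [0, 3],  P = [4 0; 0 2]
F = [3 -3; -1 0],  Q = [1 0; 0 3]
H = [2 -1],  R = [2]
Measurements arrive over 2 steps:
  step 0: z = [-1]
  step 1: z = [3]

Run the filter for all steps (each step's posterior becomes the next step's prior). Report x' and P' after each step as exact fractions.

step 0: x' = [-419/277, -527/277], P' = [351/277 458/277; 458/277 978/277]
step 1: x' = [17939/8214, 1973/1369], P' = [24659/16428 2832/1369; 2832/1369 5754/1369]

step 0: x̄ = F·x = [-9, 0]
step 0: P̄ = F·P·Fᵀ + Q = [55 -12; -12 7]
step 0: y = z − H·x̄ = [17]
step 0: S = H·P̄·Hᵀ + R = [277]
step 0: K = P̄·Hᵀ·S⁻¹ = [122/277; -31/277]
step 0: x' = x̄ + K·y = [-419/277, -527/277]
step 0: P' = (I − K·H)·P̄ = [351/277 458/277; 458/277 978/277]
step 1: x̄ = F·x = [324/277, 419/277]
step 1: P̄ = F·P·Fᵀ + Q = [3994/277 321/277; 321/277 1182/277]
step 1: y = z − H·x̄ = [602/277]
step 1: S = H·P̄·Hᵀ + R = [16428/277]
step 1: K = P̄·Hᵀ·S⁻¹ = [7667/16428; -45/1369]
step 1: x' = x̄ + K·y = [17939/8214, 1973/1369]
step 1: P' = (I − K·H)·P̄ = [24659/16428 2832/1369; 2832/1369 5754/1369]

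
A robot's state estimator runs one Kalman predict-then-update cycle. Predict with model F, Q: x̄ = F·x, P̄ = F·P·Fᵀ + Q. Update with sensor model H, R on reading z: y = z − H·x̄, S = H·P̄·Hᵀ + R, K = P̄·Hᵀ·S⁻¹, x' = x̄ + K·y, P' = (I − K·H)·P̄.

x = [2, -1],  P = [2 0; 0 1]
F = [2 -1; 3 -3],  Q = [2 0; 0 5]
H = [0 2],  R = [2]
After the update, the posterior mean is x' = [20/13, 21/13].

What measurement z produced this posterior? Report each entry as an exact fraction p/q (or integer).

z = [3]

x̄ = F·x = [5, 9]
P̄ = F·P·Fᵀ + Q = [11 15; 15 32]
S = H·P̄·Hᵀ + R = [130]
K = P̄·Hᵀ·S⁻¹ = [3/13; 32/65]
x' − x̄ = [-45/13, -96/13] = K·y
y = (KᵀK)⁻¹·Kᵀ·(x' − x̄) = [-15]
z = y + H·x̄ = [-15] + [18] = [3]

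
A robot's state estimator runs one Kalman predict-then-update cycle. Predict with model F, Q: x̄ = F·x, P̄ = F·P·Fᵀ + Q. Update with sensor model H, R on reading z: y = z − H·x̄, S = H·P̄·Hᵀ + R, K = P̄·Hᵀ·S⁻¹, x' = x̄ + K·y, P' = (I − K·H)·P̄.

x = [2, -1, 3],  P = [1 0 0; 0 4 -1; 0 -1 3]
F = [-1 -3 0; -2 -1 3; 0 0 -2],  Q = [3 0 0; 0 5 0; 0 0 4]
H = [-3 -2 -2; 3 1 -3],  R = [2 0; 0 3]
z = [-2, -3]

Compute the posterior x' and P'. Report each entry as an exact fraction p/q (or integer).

x̄ = F·x = [1, 6, -6]
P̄ = F·P·Fᵀ + Q = [40 23 -6; 23 46 -20; -6 -20 16]
y = z − H·x̄ = [1, -30]
S = H·P̄·Hᵀ + R = [654 -661; -661 919]
K = P̄·Hᵀ·S⁻¹ = [-7021/32821 700/32821; 4476/164105 34469/164105; -32952/164105 -39058/164105]
x' = x̄ + K·y = [4800/32821, -44964/164105, 154158/164105]
P' = (I − K·H)·P̄ = [118906/32821 -217158/32821 45820/32821; -217158/32821 2058351/164105 -434142/164105; 45820/32821 -434142/164105 123444/164105]

x' = [4800/32821, -44964/164105, 154158/164105]
P' = [118906/32821 -217158/32821 45820/32821; -217158/32821 2058351/164105 -434142/164105; 45820/32821 -434142/164105 123444/164105]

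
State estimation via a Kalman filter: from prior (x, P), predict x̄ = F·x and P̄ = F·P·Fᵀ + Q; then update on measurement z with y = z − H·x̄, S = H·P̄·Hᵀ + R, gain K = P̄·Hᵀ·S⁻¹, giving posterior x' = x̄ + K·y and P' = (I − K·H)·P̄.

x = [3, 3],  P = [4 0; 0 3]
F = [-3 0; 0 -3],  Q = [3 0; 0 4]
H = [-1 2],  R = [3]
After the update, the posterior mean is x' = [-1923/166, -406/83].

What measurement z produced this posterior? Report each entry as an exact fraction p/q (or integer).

x̄ = F·x = [-9, -9]
P̄ = F·P·Fᵀ + Q = [39 0; 0 31]
S = H·P̄·Hᵀ + R = [166]
K = P̄·Hᵀ·S⁻¹ = [-39/166; 31/83]
x' − x̄ = [-429/166, 341/83] = K·y
y = (KᵀK)⁻¹·Kᵀ·(x' − x̄) = [11]
z = y + H·x̄ = [11] + [-9] = [2]

z = [2]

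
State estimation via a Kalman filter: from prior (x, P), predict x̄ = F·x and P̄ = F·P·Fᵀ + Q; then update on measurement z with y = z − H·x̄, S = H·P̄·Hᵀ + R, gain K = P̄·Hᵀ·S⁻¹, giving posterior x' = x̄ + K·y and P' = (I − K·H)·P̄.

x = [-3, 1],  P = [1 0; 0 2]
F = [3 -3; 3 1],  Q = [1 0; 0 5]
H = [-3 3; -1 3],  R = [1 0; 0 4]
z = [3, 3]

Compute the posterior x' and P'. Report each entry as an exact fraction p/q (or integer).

x' = [-15897/17330, 2867/17330]
P' = [19867/17330 17133/17330; 17133/17330 16307/17330]

x̄ = F·x = [-12, -8]
P̄ = F·P·Fᵀ + Q = [28 3; 3 16]
y = z − H·x̄ = [-9, 15]
S = H·P̄·Hᵀ + R = [343 192; 192 158]
K = P̄·Hᵀ·S⁻¹ = [-4101/8665 7883/17330; -1239/8665 7947/17330]
x' = x̄ + K·y = [-15897/17330, 2867/17330]
P' = (I − K·H)·P̄ = [19867/17330 17133/17330; 17133/17330 16307/17330]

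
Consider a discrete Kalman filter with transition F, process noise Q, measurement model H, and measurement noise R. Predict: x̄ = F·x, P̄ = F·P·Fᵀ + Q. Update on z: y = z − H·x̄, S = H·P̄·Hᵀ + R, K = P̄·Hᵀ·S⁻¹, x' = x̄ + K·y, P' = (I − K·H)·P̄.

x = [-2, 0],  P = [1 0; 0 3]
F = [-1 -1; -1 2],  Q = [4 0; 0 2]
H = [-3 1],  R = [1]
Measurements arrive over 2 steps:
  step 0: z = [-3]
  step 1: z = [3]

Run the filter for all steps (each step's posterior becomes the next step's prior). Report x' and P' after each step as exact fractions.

step 0: x' = [207/118, 133/59], P' = [103/118 140/59; 140/59 435/59]
step 1: x' = [-6049/5394, -2600/8091], P' = [929/1798 7039/5394; 7039/5394 33788/8091]

step 0: x̄ = F·x = [2, 2]
step 0: P̄ = F·P·Fᵀ + Q = [8 -5; -5 15]
step 0: y = z − H·x̄ = [1]
step 0: S = H·P̄·Hᵀ + R = [118]
step 0: K = P̄·Hᵀ·S⁻¹ = [-29/118; 15/59]
step 0: x' = x̄ + K·y = [207/118, 133/59]
step 0: P' = (I − K·H)·P̄ = [103/118 140/59; 140/59 435/59]
step 1: x̄ = F·x = [-473/118, 325/118]
step 1: P̄ = F·P·Fᵀ + Q = [2005/118 -1917/118; -1917/118 2699/118]
step 1: y = z − H·x̄ = [-695/59]
step 1: S = H·P̄·Hᵀ + R = [16182/59]
step 1: K = P̄·Hᵀ·S⁻¹ = [-661/2697; 4225/16182]
step 1: x' = x̄ + K·y = [-6049/5394, -2600/8091]
step 1: P' = (I − K·H)·P̄ = [929/1798 7039/5394; 7039/5394 33788/8091]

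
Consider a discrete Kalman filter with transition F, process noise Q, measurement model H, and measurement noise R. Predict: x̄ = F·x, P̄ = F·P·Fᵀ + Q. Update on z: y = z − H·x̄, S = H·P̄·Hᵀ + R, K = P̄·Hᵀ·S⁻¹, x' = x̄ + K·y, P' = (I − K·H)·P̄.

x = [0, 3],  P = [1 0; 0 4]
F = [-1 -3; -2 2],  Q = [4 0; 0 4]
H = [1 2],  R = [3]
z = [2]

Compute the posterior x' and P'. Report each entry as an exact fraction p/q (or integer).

x̄ = F·x = [-9, 6]
P̄ = F·P·Fᵀ + Q = [41 -22; -22 24]
y = z − H·x̄ = [-1]
S = H·P̄·Hᵀ + R = [52]
K = P̄·Hᵀ·S⁻¹ = [-3/52; 1/2]
x' = x̄ + K·y = [-465/52, 11/2]
P' = (I − K·H)·P̄ = [2123/52 -41/2; -41/2 11]

x' = [-465/52, 11/2]
P' = [2123/52 -41/2; -41/2 11]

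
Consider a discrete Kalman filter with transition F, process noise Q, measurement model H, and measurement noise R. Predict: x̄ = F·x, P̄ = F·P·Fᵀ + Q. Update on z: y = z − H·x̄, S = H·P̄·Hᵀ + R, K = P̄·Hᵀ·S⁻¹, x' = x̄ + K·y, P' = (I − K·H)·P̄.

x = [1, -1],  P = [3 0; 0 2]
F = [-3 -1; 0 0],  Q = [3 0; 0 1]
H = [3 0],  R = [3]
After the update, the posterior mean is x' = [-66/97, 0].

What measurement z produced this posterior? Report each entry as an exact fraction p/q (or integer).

z = [-2]

x̄ = F·x = [-2, 0]
P̄ = F·P·Fᵀ + Q = [32 0; 0 1]
S = H·P̄·Hᵀ + R = [291]
K = P̄·Hᵀ·S⁻¹ = [32/97; 0]
x' − x̄ = [128/97, 0] = K·y
y = (KᵀK)⁻¹·Kᵀ·(x' − x̄) = [4]
z = y + H·x̄ = [4] + [-6] = [-2]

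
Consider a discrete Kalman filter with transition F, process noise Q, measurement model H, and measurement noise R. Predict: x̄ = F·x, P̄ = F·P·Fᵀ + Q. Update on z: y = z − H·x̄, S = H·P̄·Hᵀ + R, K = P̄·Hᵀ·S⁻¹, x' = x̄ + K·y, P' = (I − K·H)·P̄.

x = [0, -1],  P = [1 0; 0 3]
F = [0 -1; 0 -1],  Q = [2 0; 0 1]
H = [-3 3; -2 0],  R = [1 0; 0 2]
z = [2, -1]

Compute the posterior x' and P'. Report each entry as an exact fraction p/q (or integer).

x' = [30/59, 68/59]
P' = [26/59 51/118; 51/118 125/236]

x̄ = F·x = [1, 1]
P̄ = F·P·Fᵀ + Q = [5 3; 3 4]
y = z − H·x̄ = [2, 1]
S = H·P̄·Hᵀ + R = [28 12; 12 22]
K = P̄·Hᵀ·S⁻¹ = [-3/118 -26/59; 69/236 -51/118]
x' = x̄ + K·y = [30/59, 68/59]
P' = (I − K·H)·P̄ = [26/59 51/118; 51/118 125/236]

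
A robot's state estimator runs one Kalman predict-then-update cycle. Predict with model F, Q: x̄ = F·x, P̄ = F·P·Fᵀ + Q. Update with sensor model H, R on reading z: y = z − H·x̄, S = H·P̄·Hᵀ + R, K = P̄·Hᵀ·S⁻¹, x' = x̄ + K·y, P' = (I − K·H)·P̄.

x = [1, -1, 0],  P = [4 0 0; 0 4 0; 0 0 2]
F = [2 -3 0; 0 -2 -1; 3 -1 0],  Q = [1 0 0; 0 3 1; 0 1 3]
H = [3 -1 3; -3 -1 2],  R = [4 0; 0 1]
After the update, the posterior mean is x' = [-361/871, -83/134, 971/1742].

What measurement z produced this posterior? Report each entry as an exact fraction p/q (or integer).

x̄ = F·x = [5, 2, 4]
P̄ = F·P·Fᵀ + Q = [53 24 36; 24 21 9; 36 9 43]
S = H·P̄·Hᵀ + R = [1339 -351; -351 347]
K = P̄·Hᵀ·S⁻¹ = [810/6097 -87/469; 57/26264 -5619/26264; 68235/341432 2963/26264]
x' − x̄ = [-4716/871, -351/134, -5997/1742] = K·y
y = (KᵀK)⁻¹·Kᵀ·(x' − x̄) = [-24, 12]
z = y + H·x̄ = [-24, 12] + [25, -9] = [1, 3]

z = [1, 3]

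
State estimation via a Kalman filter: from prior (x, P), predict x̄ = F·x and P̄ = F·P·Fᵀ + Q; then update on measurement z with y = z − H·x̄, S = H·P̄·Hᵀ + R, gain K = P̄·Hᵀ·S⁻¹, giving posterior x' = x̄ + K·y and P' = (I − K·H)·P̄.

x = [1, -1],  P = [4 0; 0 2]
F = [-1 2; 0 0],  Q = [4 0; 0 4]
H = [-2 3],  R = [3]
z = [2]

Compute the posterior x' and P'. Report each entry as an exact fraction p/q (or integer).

x' = [-181/103, -48/103]
P' = [624/103 384/103; 384/103 268/103]

x̄ = F·x = [-3, 0]
P̄ = F·P·Fᵀ + Q = [16 0; 0 4]
y = z − H·x̄ = [-4]
S = H·P̄·Hᵀ + R = [103]
K = P̄·Hᵀ·S⁻¹ = [-32/103; 12/103]
x' = x̄ + K·y = [-181/103, -48/103]
P' = (I − K·H)·P̄ = [624/103 384/103; 384/103 268/103]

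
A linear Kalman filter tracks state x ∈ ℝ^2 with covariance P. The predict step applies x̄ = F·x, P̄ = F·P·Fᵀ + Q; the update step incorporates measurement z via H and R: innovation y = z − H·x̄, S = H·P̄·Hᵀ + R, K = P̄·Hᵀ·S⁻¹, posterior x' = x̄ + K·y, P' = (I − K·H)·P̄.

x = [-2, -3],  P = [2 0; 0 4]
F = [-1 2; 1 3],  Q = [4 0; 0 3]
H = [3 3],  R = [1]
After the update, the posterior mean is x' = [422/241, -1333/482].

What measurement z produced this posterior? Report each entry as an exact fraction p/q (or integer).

z = [-3]

x̄ = F·x = [-4, -11]
P̄ = F·P·Fᵀ + Q = [22 22; 22 41]
S = H·P̄·Hᵀ + R = [964]
K = P̄·Hᵀ·S⁻¹ = [33/241; 189/964]
x' − x̄ = [1386/241, 3969/482] = K·y
y = (KᵀK)⁻¹·Kᵀ·(x' − x̄) = [42]
z = y + H·x̄ = [42] + [-45] = [-3]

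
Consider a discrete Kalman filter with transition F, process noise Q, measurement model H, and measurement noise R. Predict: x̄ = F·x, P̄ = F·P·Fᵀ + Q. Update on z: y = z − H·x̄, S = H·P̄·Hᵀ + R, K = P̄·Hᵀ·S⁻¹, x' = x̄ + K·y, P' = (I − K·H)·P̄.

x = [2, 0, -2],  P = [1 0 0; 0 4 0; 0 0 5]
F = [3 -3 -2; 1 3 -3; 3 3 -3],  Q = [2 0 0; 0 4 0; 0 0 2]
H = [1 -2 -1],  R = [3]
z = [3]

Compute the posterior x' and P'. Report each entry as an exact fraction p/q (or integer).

x' = [4975/424, 1345/848, 4779/848]
P' = [12979/212 7793/424 10267/424; 7793/424 5847/848 4669/848; 10267/424 4669/848 11967/848]

x̄ = F·x = [10, 8, 12]
P̄ = F·P·Fᵀ + Q = [67 -3 3; -3 86 84; 3 84 92]
y = z − H·x̄ = [21]
S = H·P̄·Hᵀ + R = [848]
K = P̄·Hᵀ·S⁻¹ = [35/424; -259/848; -257/848]
x' = x̄ + K·y = [4975/424, 1345/848, 4779/848]
P' = (I − K·H)·P̄ = [12979/212 7793/424 10267/424; 7793/424 5847/848 4669/848; 10267/424 4669/848 11967/848]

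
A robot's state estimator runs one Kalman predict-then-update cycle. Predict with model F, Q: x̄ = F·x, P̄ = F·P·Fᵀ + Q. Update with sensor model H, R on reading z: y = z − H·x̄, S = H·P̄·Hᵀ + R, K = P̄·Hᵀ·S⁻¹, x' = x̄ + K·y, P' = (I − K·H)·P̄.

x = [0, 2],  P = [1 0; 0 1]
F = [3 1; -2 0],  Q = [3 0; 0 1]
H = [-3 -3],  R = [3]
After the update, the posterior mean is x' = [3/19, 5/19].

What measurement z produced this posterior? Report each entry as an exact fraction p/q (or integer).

x̄ = F·x = [2, 0]
P̄ = F·P·Fᵀ + Q = [13 -6; -6 5]
S = H·P̄·Hᵀ + R = [57]
K = P̄·Hᵀ·S⁻¹ = [-7/19; 1/19]
x' − x̄ = [-35/19, 5/19] = K·y
y = (KᵀK)⁻¹·Kᵀ·(x' − x̄) = [5]
z = y + H·x̄ = [5] + [-6] = [-1]

z = [-1]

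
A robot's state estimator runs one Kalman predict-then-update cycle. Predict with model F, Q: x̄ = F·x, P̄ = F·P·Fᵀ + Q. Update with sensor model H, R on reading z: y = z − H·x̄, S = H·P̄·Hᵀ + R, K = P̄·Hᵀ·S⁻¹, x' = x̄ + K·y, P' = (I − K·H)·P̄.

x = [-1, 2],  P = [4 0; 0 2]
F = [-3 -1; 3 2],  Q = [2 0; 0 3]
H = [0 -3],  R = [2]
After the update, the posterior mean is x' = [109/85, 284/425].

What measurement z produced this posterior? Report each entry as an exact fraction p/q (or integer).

x̄ = F·x = [1, 1]
P̄ = F·P·Fᵀ + Q = [40 -40; -40 47]
S = H·P̄·Hᵀ + R = [425]
K = P̄·Hᵀ·S⁻¹ = [24/85; -141/425]
x' − x̄ = [24/85, -141/425] = K·y
y = (KᵀK)⁻¹·Kᵀ·(x' − x̄) = [1]
z = y + H·x̄ = [1] + [-3] = [-2]

z = [-2]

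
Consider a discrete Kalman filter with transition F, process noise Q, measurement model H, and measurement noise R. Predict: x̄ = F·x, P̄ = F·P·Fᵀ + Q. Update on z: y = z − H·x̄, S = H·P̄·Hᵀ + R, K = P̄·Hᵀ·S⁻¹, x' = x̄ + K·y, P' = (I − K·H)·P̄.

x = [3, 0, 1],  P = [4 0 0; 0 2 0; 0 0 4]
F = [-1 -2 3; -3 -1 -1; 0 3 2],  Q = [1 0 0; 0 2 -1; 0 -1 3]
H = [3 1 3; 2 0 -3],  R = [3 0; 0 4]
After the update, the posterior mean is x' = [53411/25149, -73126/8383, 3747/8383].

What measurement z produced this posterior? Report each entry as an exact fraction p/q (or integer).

z = [-1, 3]

x̄ = F·x = [0, -10, 2]
P̄ = F·P·Fᵀ + Q = [49 4 12; 4 44 -15; 12 -15 37]
S = H·P̄·Hᵀ + R = [971 -22; -22 389]
K = P̄·Hᵀ·S⁻¹ = [74107/377235 64316/377235; 121/8383 1149/8383; 16478/125745 -27191/125745]
x' − x̄ = [53411/25149, 10704/8383, -13019/8383] = K·y
y = (KᵀK)⁻¹·Kᵀ·(x' − x̄) = [3, 9]
z = y + H·x̄ = [3, 9] + [-4, -6] = [-1, 3]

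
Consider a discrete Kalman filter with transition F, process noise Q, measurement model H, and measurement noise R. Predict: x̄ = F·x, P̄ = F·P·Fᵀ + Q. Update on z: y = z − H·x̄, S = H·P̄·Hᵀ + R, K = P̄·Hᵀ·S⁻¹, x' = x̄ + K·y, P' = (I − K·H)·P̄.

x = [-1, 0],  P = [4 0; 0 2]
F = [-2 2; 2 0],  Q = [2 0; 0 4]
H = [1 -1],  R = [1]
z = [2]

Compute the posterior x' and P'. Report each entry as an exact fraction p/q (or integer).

x̄ = F·x = [2, -2]
P̄ = F·P·Fᵀ + Q = [26 -16; -16 20]
y = z − H·x̄ = [-2]
S = H·P̄·Hᵀ + R = [79]
K = P̄·Hᵀ·S⁻¹ = [42/79; -36/79]
x' = x̄ + K·y = [74/79, -86/79]
P' = (I − K·H)·P̄ = [290/79 248/79; 248/79 284/79]

x' = [74/79, -86/79]
P' = [290/79 248/79; 248/79 284/79]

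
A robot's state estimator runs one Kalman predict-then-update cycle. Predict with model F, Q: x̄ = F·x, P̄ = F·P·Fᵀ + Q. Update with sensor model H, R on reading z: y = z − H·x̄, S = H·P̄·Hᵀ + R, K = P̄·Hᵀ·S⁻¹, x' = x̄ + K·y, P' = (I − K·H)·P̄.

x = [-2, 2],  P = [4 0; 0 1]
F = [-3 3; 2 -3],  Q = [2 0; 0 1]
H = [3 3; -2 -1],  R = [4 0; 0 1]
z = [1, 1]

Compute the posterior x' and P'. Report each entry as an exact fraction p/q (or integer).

x̄ = F·x = [12, -10]
P̄ = F·P·Fᵀ + Q = [47 -33; -33 26]
y = z − H·x̄ = [-5, 15]
S = H·P̄·Hᵀ + R = [67 -63; -63 83]
K = P̄·Hᵀ·S⁻¹ = [-357/1592 -1441/1592; 777/1592 1357/1592]
x' = x̄ + K·y = [-363/796, 275/796]
P' = (I − K·H)·P̄ = [1917/1592 -2393/1592; -2393/1592 3429/1592]

x' = [-363/796, 275/796]
P' = [1917/1592 -2393/1592; -2393/1592 3429/1592]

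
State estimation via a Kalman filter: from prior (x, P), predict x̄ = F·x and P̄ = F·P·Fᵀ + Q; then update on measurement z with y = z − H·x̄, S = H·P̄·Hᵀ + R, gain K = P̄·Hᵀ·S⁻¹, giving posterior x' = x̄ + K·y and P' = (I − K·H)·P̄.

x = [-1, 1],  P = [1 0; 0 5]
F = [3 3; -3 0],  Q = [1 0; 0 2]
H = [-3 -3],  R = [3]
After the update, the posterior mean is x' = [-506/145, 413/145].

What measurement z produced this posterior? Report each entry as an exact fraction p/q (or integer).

z = [2]

x̄ = F·x = [0, 3]
P̄ = F·P·Fᵀ + Q = [55 -9; -9 11]
S = H·P̄·Hᵀ + R = [435]
K = P̄·Hᵀ·S⁻¹ = [-46/145; -2/145]
x' − x̄ = [-506/145, -22/145] = K·y
y = (KᵀK)⁻¹·Kᵀ·(x' − x̄) = [11]
z = y + H·x̄ = [11] + [-9] = [2]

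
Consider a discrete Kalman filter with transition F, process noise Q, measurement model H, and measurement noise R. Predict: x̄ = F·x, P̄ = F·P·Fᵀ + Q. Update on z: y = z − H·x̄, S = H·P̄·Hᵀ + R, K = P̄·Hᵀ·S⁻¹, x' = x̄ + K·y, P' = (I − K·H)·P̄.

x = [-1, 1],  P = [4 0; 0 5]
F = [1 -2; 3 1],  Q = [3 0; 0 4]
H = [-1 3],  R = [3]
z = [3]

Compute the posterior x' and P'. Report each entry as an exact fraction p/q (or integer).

x̄ = F·x = [-3, -2]
P̄ = F·P·Fᵀ + Q = [27 2; 2 45]
y = z − H·x̄ = [6]
S = H·P̄·Hᵀ + R = [423]
K = P̄·Hᵀ·S⁻¹ = [-7/141; 133/423]
x' = x̄ + K·y = [-155/47, -16/141]
P' = (I − K·H)·P̄ = [1220/47 1213/141; 1213/141 1346/423]

x' = [-155/47, -16/141]
P' = [1220/47 1213/141; 1213/141 1346/423]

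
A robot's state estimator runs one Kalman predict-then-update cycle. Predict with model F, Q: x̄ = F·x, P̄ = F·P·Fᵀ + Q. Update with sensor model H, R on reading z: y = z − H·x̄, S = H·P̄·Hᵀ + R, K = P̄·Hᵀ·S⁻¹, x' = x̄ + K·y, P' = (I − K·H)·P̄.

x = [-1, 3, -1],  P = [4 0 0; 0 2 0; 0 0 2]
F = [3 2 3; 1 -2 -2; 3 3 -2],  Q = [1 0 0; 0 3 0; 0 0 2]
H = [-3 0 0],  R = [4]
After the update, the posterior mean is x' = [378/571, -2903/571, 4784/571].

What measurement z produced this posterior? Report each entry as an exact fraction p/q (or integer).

x̄ = F·x = [0, -5, 8]
P̄ = F·P·Fᵀ + Q = [63 -8 36; -8 23 8; 36 8 64]
S = H·P̄·Hᵀ + R = [571]
K = P̄·Hᵀ·S⁻¹ = [-189/571; 24/571; -108/571]
x' − x̄ = [378/571, -48/571, 216/571] = K·y
y = (KᵀK)⁻¹·Kᵀ·(x' − x̄) = [-2]
z = y + H·x̄ = [-2] + [0] = [-2]

z = [-2]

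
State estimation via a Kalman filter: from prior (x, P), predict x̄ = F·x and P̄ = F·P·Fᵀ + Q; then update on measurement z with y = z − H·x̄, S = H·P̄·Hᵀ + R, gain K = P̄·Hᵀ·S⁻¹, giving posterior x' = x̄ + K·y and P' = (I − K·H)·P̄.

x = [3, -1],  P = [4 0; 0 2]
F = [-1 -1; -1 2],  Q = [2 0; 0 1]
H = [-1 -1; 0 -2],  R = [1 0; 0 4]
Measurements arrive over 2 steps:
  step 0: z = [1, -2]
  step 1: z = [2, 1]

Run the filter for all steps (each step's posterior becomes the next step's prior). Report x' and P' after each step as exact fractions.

step 0: x' = [-230/139, 85/139], P' = [216/139 -104/139; -104/139 117/139]
step 1: x' = [-10329/13462, -4614/6731], P' = [7481/6731 -3453/6731; -3453/6731 4778/6731]

step 0: x̄ = F·x = [-2, -5]
step 0: P̄ = F·P·Fᵀ + Q = [8 0; 0 13]
step 0: y = z − H·x̄ = [-6, -12]
step 0: S = H·P̄·Hᵀ + R = [22 26; 26 56]
step 0: K = P̄·Hᵀ·S⁻¹ = [-112/139 52/139; -13/139 -117/278]
step 0: x' = x̄ + K·y = [-230/139, 85/139]
step 0: P' = (I − K·H)·P̄ = [216/139 -104/139; -104/139 117/139]
step 1: x̄ = F·x = [145/139, 400/139]
step 1: P̄ = F·P·Fᵀ + Q = [403/139 86/139; 86/139 1239/139]
step 1: y = z − H·x̄ = [823/139, 939/139]
step 1: S = H·P̄·Hᵀ + R = [1953/139 2650/139; 2650/139 5512/139]
step 1: K = P̄·Hᵀ·S⁻¹ = [-76/127 3453/13462; -25/127 -2389/6731]
step 1: x' = x̄ + K·y = [-10329/13462, -4614/6731]
step 1: P' = (I − K·H)·P̄ = [7481/6731 -3453/6731; -3453/6731 4778/6731]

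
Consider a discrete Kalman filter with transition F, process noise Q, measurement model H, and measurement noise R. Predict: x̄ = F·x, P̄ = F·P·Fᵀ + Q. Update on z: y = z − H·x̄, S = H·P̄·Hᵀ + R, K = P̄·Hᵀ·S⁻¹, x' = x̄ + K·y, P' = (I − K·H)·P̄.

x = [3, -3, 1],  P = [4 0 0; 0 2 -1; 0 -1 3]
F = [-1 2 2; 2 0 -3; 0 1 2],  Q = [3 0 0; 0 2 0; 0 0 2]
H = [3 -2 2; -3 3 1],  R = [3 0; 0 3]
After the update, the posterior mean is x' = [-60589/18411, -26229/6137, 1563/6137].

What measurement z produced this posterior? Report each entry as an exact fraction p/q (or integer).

z = [-1, -3]

x̄ = F·x = [-7, 3, -1]
P̄ = F·P·Fᵀ + Q = [19 -20 10; -20 45 -15; 10 -15 12]
S = H·P̄·Hᵀ + R = [882 -807; -807 801]
K = P̄·Hᵀ·S⁻¹ = [2456/18411 5/6137; 120/6137 1500/6137; 1827/6137 1358/6137]
x' − x̄ = [68288/18411, -44640/6137, 7700/6137] = K·y
y = (KᵀK)⁻¹·Kᵀ·(x' − x̄) = [28, -32]
z = y + H·x̄ = [28, -32] + [-29, 29] = [-1, -3]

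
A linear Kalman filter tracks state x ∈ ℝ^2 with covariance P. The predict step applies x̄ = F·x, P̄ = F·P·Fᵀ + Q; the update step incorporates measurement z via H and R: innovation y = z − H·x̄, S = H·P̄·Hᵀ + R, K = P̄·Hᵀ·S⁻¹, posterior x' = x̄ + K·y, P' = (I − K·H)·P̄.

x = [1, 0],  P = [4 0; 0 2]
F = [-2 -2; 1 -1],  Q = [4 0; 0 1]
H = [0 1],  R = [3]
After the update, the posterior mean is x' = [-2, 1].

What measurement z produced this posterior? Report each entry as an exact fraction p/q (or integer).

x̄ = F·x = [-2, 1]
P̄ = F·P·Fᵀ + Q = [28 -4; -4 7]
S = H·P̄·Hᵀ + R = [10]
K = P̄·Hᵀ·S⁻¹ = [-2/5; 7/10]
x' − x̄ = [0, 0] = K·y
y = (KᵀK)⁻¹·Kᵀ·(x' − x̄) = [0]
z = y + H·x̄ = [0] + [1] = [1]

z = [1]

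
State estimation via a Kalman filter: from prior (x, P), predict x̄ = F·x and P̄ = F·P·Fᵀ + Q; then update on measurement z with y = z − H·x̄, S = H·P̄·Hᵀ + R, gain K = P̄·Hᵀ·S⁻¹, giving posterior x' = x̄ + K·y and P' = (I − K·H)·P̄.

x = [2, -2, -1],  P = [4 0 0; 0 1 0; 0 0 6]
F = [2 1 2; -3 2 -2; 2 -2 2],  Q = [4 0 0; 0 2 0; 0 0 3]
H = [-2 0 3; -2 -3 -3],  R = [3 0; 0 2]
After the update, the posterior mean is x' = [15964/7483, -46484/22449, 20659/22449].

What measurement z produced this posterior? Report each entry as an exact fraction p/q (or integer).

z = [-2, -1]

x̄ = F·x = [0, -8, 6]
P̄ = F·P·Fᵀ + Q = [45 -46 38; -46 66 -52; 38 -52 47]
S = H·P̄·Hᵀ + R = [150 -51; -51 167]
K = P̄·Hᵀ·S⁻¹ = [214/7483 -2892/7483; -8138/22449 1412/7483; 7744/22449 -1945/7483]
x' − x̄ = [15964/7483, 133108/22449, -114035/22449] = K·y
y = (KᵀK)⁻¹·Kᵀ·(x' − x̄) = [-20, -7]
z = y + H·x̄ = [-20, -7] + [18, 6] = [-2, -1]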